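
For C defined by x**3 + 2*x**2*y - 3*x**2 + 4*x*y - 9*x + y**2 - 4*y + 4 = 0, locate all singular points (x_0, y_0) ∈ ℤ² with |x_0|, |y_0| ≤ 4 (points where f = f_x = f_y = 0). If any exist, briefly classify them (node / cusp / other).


Singular points: {(-1, 3)}; classification: cusp.

Compute partial derivatives:
  f_x = 3*x**2 + 4*x*y - 6*x + 4*y - 9.
  f_y = 2*x**2 + 4*x + 2*y - 4.
Scan x_0 ∈ {−4, ..., 4}. For each x_0, f_y(x_0, y) is a polynomial in y; find its integer roots y ∈ {−4, ..., 4}, then test f_x and f at those candidates.
  x = -4: f_y(-4, y) = 2*y + 12; no integer root y with |y| ≤ 4.
  x = -3: f_y(-3, y) = 2*y + 2; vanishes at y ∈ {-1}. (-3, -1): f_x = 44 ≠ 0.
  x = -2: f_y(-2, y) = 2*y - 4; vanishes at y ∈ {2}. (-2, 2): f_x = 7 ≠ 0.
  x = -1: f_y(-1, y) = 2*y - 6; vanishes at y ∈ {3}. (-1, 3): f_x = 0, f = 0 — SINGULAR.
  x = 0: f_y(0, y) = 2*y - 4; vanishes at y ∈ {2}. (0, 2): f_x = -1 ≠ 0.
  x = 1: f_y(1, y) = 2*y + 2; vanishes at y ∈ {-1}. (1, -1): f_x = -20 ≠ 0.
  x = 2: f_y(2, y) = 2*y + 12; no integer root y with |y| ≤ 4.
  x = 3: f_y(3, y) = 2*y + 26; no integer root y with |y| ≤ 4.
  x = 4: f_y(4, y) = 2*y + 44; no integer root y with |y| ≤ 4.
Only singular point on the grid: (-1, 3).
Classify: substitute x = -1 + u, y = 3 + v and expand: f = u**3 + 2*u**2*v + v**2.
No constant or linear terms (consistent with a singular point). Quadratic part: v**2. Cubic part: u**3 + 2*u**2*v.
The quadratic part v**2 is a perfect square, so there is a single (double) tangent line v = 0, i.e. y = 3. Restricting the cubic part to that line (v = 0) leaves u**3 ≠ 0, so f is not divisible by v and the branch is v² ≈ -u**3 to lowest order — this is a cusp.
Classification: cusp.


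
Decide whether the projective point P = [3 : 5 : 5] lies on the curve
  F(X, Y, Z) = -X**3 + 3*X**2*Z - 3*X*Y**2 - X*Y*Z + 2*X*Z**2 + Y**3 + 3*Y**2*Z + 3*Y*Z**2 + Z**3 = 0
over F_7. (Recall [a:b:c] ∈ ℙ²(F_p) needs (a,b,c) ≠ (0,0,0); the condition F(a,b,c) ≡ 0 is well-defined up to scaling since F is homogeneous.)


F(3,5,5) ≡ 6 (mod 7); P is NOT on the curve.

Evaluate F(3, 5, 5) term-by-term (mod 7).
  -X**3 ↦ -1·27·1·1 = -27
  3*X**2*Z ↦ 3·9·1·5 = 135
  -3*X*Y**2 ↦ -3·3·25·1 = -225
  -X*Y*Z ↦ -1·3·5·5 = -75
  2*X*Z**2 ↦ 2·3·1·25 = 150
  Y**3 ↦ 1·1·125·1 = 125
  3*Y**2*Z ↦ 3·1·25·5 = 375
  3*Y*Z**2 ↦ 3·1·5·25 = 375
  Z**3 ↦ 1·1·1·125 = 125
Sum: F(3, 5, 5) = (-27) + (135) + (-225) + (-75) + (150) + (125) + (375) + (375) + (125) = 958.
Reducing mod 7: 958 ≡ 6 (mod 7).
Since F(a, b, c) ≡ 6 ≠ 0 (mod 7), P does NOT lie on the curve.


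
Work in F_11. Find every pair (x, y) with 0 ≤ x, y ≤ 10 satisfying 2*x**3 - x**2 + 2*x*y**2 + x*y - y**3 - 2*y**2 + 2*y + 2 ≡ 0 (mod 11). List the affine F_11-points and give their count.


Affine F_11-points: {(1, 7), (2, 2), (2, 9), (3, 1), (5, 4), (5, 6), (5, 9), (7, 4), (8, 7), (9, 3), (10, 9)}; count = 11.

For each of the 121 pairs (x, y) ∈ F_11², evaluate f(x, y) mod 11. Record the zeros.
  x = 0: [0↦2, 1↦1, 2↦1, 3↦7, 4↦2, 5↦2, 6↦1, 7↦4, 8↦5, 9↦9, 10↦10]  zeros at y ∈ ∅
  x = 1: [0↦3, 1↦5, 2↦1, 3↦7, 4↦6, 5↦3, 6↦3, 7↦0, 8↦10, 9↦5, 10↦1]  zeros at y ∈ {7}
  x = 2: [0↦3, 1↦8, 2↦0, 3↦6, 4↦9, 5↦3, 6↦4, 7↦6, 8↦3, 9↦0, 10↦2]  zeros at y ∈ {2, 9}
  x = 3: [0↦3, 1↦0, 2↦10, 3↦5, 4↦1, 5↦3, 6↦5, 7↦1, 8↦7, 9↦6, 10↦3]  zeros at y ∈ {1}
  x = 4: [0↦4, 1↦4, 2↦10, 3↦5, 4↦5, 5↦4, 6↦7, 7↦8, 8↦1, 9↦2, 10↦5]  zeros at y ∈ ∅
  x = 5: [0↦7, 1↦10, 2↦1, 3↦7, 4↦0, 5↦7, 6↦0, 7↦6, 8↦8, 9↦0, 10↦9]  zeros at y ∈ {4, 6, 9}
  x = 6: [0↦2, 1↦8, 2↦6, 3↦1, 4↦9, 5↦2, 6↦7, 7↦7, 8↦7, 9↦1, 10↦5]  zeros at y ∈ ∅
  x = 7: [0↦1, 1↦10, 2↦4, 3↦10, 4↦0, 5↦1, 6↦7, 7↦1, 8↦10, 9↦6, 10↦5]  zeros at y ∈ {4}
  x = 8: [0↦5, 1↦6, 2↦7, 3↦2, 4↦7, 5↦5, 6↦1, 7↦0, 8↦7, 9↦5, 10↦10]  zeros at y ∈ {7}
  x = 9: [0↦4, 1↦8, 2↦5, 3↦0, 4↦9, 5↦4, 6↦1, 7↦5, 8↦10, 9↦10, 10↦10]  zeros at y ∈ {3}
  x = 10: [0↦10, 1↦6, 2↦10, 3↦5, 4↦7, 5↦10, 6↦8, 7↦6, 8↦9, 9↦0, 10↦6]  zeros at y ∈ {9}
Collecting zeros: affine points = {(1, 7), (2, 2), (2, 9), (3, 1), (5, 4), (5, 6), (5, 9), (7, 4), (8, 7), (9, 3), (10, 9)}.
Total count |C(F_11)_aff| = 11.


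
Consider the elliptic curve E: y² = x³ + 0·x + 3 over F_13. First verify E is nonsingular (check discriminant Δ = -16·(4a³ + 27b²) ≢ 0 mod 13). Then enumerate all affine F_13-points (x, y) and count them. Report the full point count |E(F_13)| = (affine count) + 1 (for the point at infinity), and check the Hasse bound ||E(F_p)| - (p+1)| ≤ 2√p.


Affine points = {(0, 4), (0, 9), (1, 2), (1, 11), (3, 2), (3, 11), (9, 2), (9, 11)}; affine count = 8; |E(F_13)| = 9.

Discriminant check: Δ ∝ 4a³ + 27b² = 4·0³ + 27·3² = 4·0 + 27·9 ≡ 9 (mod 13). Nonzero ⇒ E is nonsingular.
For each x ∈ F_13, compute rhs = x³ + 0·x + 3 mod 13, then count y ∈ F_13 with y² ≡ rhs.
  x = 0: rhs = 3, matching y values: 4, 9 (2 points).
  x = 1: rhs = 4, matching y values: 2, 11 (2 points).
  x = 2: rhs = 11, matching y values: none (0 points).
  x = 3: rhs = 4, matching y values: 2, 11 (2 points).
  x = 4: rhs = 2, matching y values: none (0 points).
  x = 5: rhs = 11, matching y values: none (0 points).
  x = 6: rhs = 11, matching y values: none (0 points).
  x = 7: rhs = 8, matching y values: none (0 points).
  x = 8: rhs = 8, matching y values: none (0 points).
  x = 9: rhs = 4, matching y values: 2, 11 (2 points).
  x = 10: rhs = 2, matching y values: none (0 points).
  x = 11: rhs = 8, matching y values: none (0 points).
  x = 12: rhs = 2, matching y values: none (0 points).
Total affine count: 8.
Full point count |E(F_13)| = 8 + 1 = 9.
Hasse bound: |9 − (13+1)| = |-5| = 5 ≤ 2√13 ≈ 7.2111 ✓.


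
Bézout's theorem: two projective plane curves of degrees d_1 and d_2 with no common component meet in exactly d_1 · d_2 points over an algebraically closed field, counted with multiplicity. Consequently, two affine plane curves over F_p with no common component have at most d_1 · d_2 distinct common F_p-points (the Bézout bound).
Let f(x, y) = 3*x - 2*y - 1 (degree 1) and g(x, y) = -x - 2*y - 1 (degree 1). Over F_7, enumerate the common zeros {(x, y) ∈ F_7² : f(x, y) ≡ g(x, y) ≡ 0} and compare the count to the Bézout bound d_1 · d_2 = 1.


Common zeros: {(0, 3)}; count = 1; Bézout bound = 1.

deg(f) = 1, deg(g) = 1, so Bézout bound = 1.
Scan x ∈ F_7. For each x, list the y ∈ F_7 with f(x, y) ≡ 0 and those with g(x, y) ≡ 0 (mod 7); the common zeros in that column are the intersection.
  x = 0: f ≡ 0 at y ∈ {3}; g ≡ 0 at y ∈ {3}; common: {3}.
  x = 1: f ≡ 0 at y ∈ {1}; g ≡ 0 at y ∈ {6}; common: ∅.
  x = 2: f ≡ 0 at y ∈ {6}; g ≡ 0 at y ∈ {2}; common: ∅.
  x = 3: f ≡ 0 at y ∈ {4}; g ≡ 0 at y ∈ {5}; common: ∅.
  x = 4: f ≡ 0 at y ∈ {2}; g ≡ 0 at y ∈ {1}; common: ∅.
  x = 5: f ≡ 0 at y ∈ {0}; g ≡ 0 at y ∈ {4}; common: ∅.
  x = 6: f ≡ 0 at y ∈ {5}; g ≡ 0 at y ∈ {0}; common: ∅.
Collecting: common zeros = {(0, 3)}, so the count is 1.
Comparison with the Bézout bound: 1 ≤ 1 = deg(f)·deg(g), as expected for curves with no common component (the bound is attained).


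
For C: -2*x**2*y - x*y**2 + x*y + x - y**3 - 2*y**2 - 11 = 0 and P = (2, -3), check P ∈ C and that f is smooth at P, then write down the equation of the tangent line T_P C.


Tangent line at P: 13*x - 9*y - 53 = 0.

Step 1: f(2, -3) = 0, so P lies on C.
Step 2: partial derivatives
  f_x(x, y) = -4*x*y - y**2 + y + 1, f_y(x, y) = -2*x**2 - 2*x*y + x - 3*y**2 - 4*y.
  f_x(P) = 13, f_y(P) = -9 (gradient nonzero, so P is smooth).
Step 3: tangent line at P: 13·(x − 2) + -9·(y − -3) = 0.
Expanding: 13*x - 9*y - 53 = 0.


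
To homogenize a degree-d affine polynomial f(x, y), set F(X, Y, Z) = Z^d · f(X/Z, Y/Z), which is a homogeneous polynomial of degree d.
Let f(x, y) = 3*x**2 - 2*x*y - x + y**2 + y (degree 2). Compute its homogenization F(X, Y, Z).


F(X, Y, Z) = 3*X**2 - 2*X*Y - X*Z + Y**2 + Y*Z

deg(f) = 2.
Substitute x = X/Z, y = Y/Z into f, then multiply by Z^2.
  monomial 3·x^2·y^0 ↦ 3·X^2·Y^0·Z^0.
  monomial -2·x^1·y^1 ↦ -2·X^1·Y^1·Z^0.
  monomial -1·x^1·y^0 ↦ -1·X^1·Y^0·Z^1.
  monomial 1·x^0·y^2 ↦ 1·X^0·Y^2·Z^0.
  monomial 1·x^0·y^1 ↦ 1·X^0·Y^1·Z^1.
Collecting: F(X, Y, Z) = 3*X**2 - 2*X*Y - X*Z + Y**2 + Y*Z.


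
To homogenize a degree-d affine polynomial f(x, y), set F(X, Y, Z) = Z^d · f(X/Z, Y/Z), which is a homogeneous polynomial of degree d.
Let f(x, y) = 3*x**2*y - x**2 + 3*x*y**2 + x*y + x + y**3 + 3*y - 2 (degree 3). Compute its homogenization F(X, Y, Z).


F(X, Y, Z) = 3*X**2*Y - X**2*Z + 3*X*Y**2 + X*Y*Z + X*Z**2 + Y**3 + 3*Y*Z**2 - 2*Z**3

deg(f) = 3.
Substitute x = X/Z, y = Y/Z into f, then multiply by Z^3.
  monomial 3·x^2·y^1 ↦ 3·X^2·Y^1·Z^0.
  monomial -1·x^2·y^0 ↦ -1·X^2·Y^0·Z^1.
  monomial 3·x^1·y^2 ↦ 3·X^1·Y^2·Z^0.
  monomial 1·x^1·y^1 ↦ 1·X^1·Y^1·Z^1.
  monomial 1·x^1·y^0 ↦ 1·X^1·Y^0·Z^2.
  monomial 1·x^0·y^3 ↦ 1·X^0·Y^3·Z^0.
  monomial 3·x^0·y^1 ↦ 3·X^0·Y^1·Z^2.
  monomial -2·x^0·y^0 ↦ -2·X^0·Y^0·Z^3.
Collecting: F(X, Y, Z) = 3*X**2*Y - X**2*Z + 3*X*Y**2 + X*Y*Z + X*Z**2 + Y**3 + 3*Y*Z**2 - 2*Z**3.


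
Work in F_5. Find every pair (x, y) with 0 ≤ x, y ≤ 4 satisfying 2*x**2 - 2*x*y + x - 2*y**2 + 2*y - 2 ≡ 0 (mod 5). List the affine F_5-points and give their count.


Affine F_5-points: ∅; count = 0.

For each of the 25 pairs (x, y) ∈ F_5², evaluate f(x, y) mod 5. Record the zeros.
  x = 0: [0↦3, 1↦3, 2↦4, 3↦1, 4↦4]  zeros at y ∈ ∅
  x = 1: [0↦1, 1↦4, 2↦3, 3↦3, 4↦4]  zeros at y ∈ ∅
  x = 2: [0↦3, 1↦4, 2↦1, 3↦4, 4↦3]  zeros at y ∈ ∅
  x = 3: [0↦4, 1↦3, 2↦3, 3↦4, 4↦1]  zeros at y ∈ ∅
  x = 4: [0↦4, 1↦1, 2↦4, 3↦3, 4↦3]  zeros at y ∈ ∅
Collecting zeros: affine points = ∅.
Total count |C(F_5)_aff| = 0.


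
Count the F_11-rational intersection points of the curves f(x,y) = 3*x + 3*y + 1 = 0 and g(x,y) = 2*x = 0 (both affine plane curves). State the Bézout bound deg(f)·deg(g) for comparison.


Common zeros: {(0, 7)}; count = 1; Bézout bound = 1.

deg(f) = 1, deg(g) = 1, so Bézout bound = 1.
Scan x ∈ F_11. For each x, list the y ∈ F_11 with f(x, y) ≡ 0 and those with g(x, y) ≡ 0 (mod 11); the common zeros in that column are the intersection.
  x = 0: f ≡ 0 at y ∈ {7}; g ≡ 0 at y ∈ {0, 1, 2, 3, 4, 5, 6, 7, 8, 9, 10}; common: {7}.
  x = 1: f ≡ 0 at y ∈ {6}; g ≡ 0 at y ∈ ∅; common: ∅.
  x = 2: f ≡ 0 at y ∈ {5}; g ≡ 0 at y ∈ ∅; common: ∅.
  x = 3: f ≡ 0 at y ∈ {4}; g ≡ 0 at y ∈ ∅; common: ∅.
  x = 4: f ≡ 0 at y ∈ {3}; g ≡ 0 at y ∈ ∅; common: ∅.
  x = 5: f ≡ 0 at y ∈ {2}; g ≡ 0 at y ∈ ∅; common: ∅.
  x = 6: f ≡ 0 at y ∈ {1}; g ≡ 0 at y ∈ ∅; common: ∅.
  x = 7: f ≡ 0 at y ∈ {0}; g ≡ 0 at y ∈ ∅; common: ∅.
  x = 8: f ≡ 0 at y ∈ {10}; g ≡ 0 at y ∈ ∅; common: ∅.
  x = 9: f ≡ 0 at y ∈ {9}; g ≡ 0 at y ∈ ∅; common: ∅.
  x = 10: f ≡ 0 at y ∈ {8}; g ≡ 0 at y ∈ ∅; common: ∅.
Collecting: common zeros = {(0, 7)}, so the count is 1.
Comparison with the Bézout bound: 1 ≤ 1 = deg(f)·deg(g), as expected for curves with no common component (the bound is attained).


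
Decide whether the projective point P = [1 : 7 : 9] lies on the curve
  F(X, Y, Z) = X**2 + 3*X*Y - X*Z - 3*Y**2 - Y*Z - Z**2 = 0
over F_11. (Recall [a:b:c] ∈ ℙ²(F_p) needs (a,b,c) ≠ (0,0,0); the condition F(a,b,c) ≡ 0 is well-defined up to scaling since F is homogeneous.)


F(1,7,9) ≡ 8 (mod 11); P is NOT on the curve.

Evaluate F(1, 7, 9) term-by-term (mod 11).
  X**2 ↦ 1·1·1·1 = 1
  3*X*Y ↦ 3·1·7·1 = 21
  -X*Z ↦ -1·1·1·9 = -9
  -3*Y**2 ↦ -3·1·49·1 = -147
  -Y*Z ↦ -1·1·7·9 = -63
  -Z**2 ↦ -1·1·1·81 = -81
Sum: F(1, 7, 9) = (1) + (21) + (-9) + (-147) + (-63) + (-81) = -278.
Reducing mod 11: -278 ≡ 8 (mod 11).
Since F(a, b, c) ≡ 8 ≠ 0 (mod 11), P does NOT lie on the curve.


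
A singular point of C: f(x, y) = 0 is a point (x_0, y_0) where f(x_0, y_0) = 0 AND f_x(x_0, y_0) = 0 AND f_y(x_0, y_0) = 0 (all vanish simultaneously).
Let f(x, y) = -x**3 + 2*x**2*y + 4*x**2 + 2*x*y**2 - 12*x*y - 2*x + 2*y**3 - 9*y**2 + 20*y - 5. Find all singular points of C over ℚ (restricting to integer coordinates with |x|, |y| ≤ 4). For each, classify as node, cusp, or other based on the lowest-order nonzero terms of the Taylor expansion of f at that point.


Singular points: {(2, 1)}; classification: cusp.

Compute partial derivatives:
  f_x = -3*x**2 + 4*x*y + 8*x + 2*y**2 - 12*y - 2.
  f_y = 2*x**2 + 4*x*y - 12*x + 6*y**2 - 18*y + 20.
Scan x_0 ∈ {−4, ..., 4}. For each x_0, f_y(x_0, y) is a polynomial in y; find its integer roots y ∈ {−4, ..., 4}, then test f_x and f at those candidates.
  x = -4: f_y(-4, y) = 6*y**2 - 34*y + 100; no integer root y with |y| ≤ 4.
  x = -3: f_y(-3, y) = 6*y**2 - 30*y + 74; no integer root y with |y| ≤ 4.
  x = -2: f_y(-2, y) = 6*y**2 - 26*y + 52; no integer root y with |y| ≤ 4.
  x = -1: f_y(-1, y) = 6*y**2 - 22*y + 34; no integer root y with |y| ≤ 4.
  x = 0: f_y(0, y) = 6*y**2 - 18*y + 20; no integer root y with |y| ≤ 4.
  x = 1: f_y(1, y) = 6*y**2 - 14*y + 10; no integer root y with |y| ≤ 4.
  x = 2: f_y(2, y) = 6*y**2 - 10*y + 4; vanishes at y ∈ {1}. (2, 1): f_x = 0, f = 0 — SINGULAR.
  x = 3: f_y(3, y) = 6*y**2 - 6*y + 2; no integer root y with |y| ≤ 4.
  x = 4: f_y(4, y) = 6*y**2 - 2*y + 4; no integer root y with |y| ≤ 4.
Only singular point on the grid: (2, 1).
Classify: substitute x = 2 + u, y = 1 + v and expand: f = -u**3 + 2*u**2*v + 2*u*v**2 + 2*v**3 + v**2.
No constant or linear terms (consistent with a singular point). Quadratic part: v**2. Cubic part: -u**3 + 2*u**2*v + 2*u*v**2 + 2*v**3.
The quadratic part v**2 is a perfect square, so there is a single (double) tangent line v = 0, i.e. y = 1. Restricting the cubic part to that line (v = 0) leaves -u**3 ≠ 0, so f is not divisible by v and the branch is v² ≈ u**3 to lowest order — this is a cusp.
Classification: cusp.


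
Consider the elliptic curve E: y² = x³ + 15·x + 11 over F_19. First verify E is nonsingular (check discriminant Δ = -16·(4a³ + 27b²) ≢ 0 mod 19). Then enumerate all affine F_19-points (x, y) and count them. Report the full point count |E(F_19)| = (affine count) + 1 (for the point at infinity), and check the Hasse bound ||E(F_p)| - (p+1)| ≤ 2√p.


Affine points = {(0, 7), (0, 12), (2, 7), (2, 12), (3, 8), (3, 11), (8, 4), (8, 15), (9, 1), (9, 18), (11, 5), (11, 14), (12, 0), (13, 3), (13, 16), (14, 1), (14, 18), (15, 1), (15, 18), (17, 7), (17, 12)}; affine count = 21; |E(F_19)| = 22.

Discriminant check: Δ ∝ 4a³ + 27b² = 4·15³ + 27·11² = 4·3375 + 27·121 ≡ 9 (mod 19). Nonzero ⇒ E is nonsingular.
For each x ∈ F_19, compute rhs = x³ + 15·x + 11 mod 19, then count y ∈ F_19 with y² ≡ rhs.
  x = 0: rhs = 11, matching y values: 7, 12 (2 points).
  x = 1: rhs = 8, matching y values: none (0 points).
  x = 2: rhs = 11, matching y values: 7, 12 (2 points).
  x = 3: rhs = 7, matching y values: 8, 11 (2 points).
  x = 4: rhs = 2, matching y values: none (0 points).
  x = 5: rhs = 2, matching y values: none (0 points).
  x = 6: rhs = 13, matching y values: none (0 points).
  x = 7: rhs = 3, matching y values: none (0 points).
  x = 8: rhs = 16, matching y values: 4, 15 (2 points).
  x = 9: rhs = 1, matching y values: 1, 18 (2 points).
  x = 10: rhs = 2, matching y values: none (0 points).
  x = 11: rhs = 6, matching y values: 5, 14 (2 points).
  x = 12: rhs = 0, matching y values: 0 (1 points).
  x = 13: rhs = 9, matching y values: 3, 16 (2 points).
  x = 14: rhs = 1, matching y values: 1, 18 (2 points).
  x = 15: rhs = 1, matching y values: 1, 18 (2 points).
  x = 16: rhs = 15, matching y values: none (0 points).
  x = 17: rhs = 11, matching y values: 7, 12 (2 points).
  x = 18: rhs = 14, matching y values: none (0 points).
Total affine count: 21.
Full point count |E(F_19)| = 21 + 1 = 22.
Hasse bound: |22 − (19+1)| = |2| = 2 ≤ 2√19 ≈ 8.7178 ✓.


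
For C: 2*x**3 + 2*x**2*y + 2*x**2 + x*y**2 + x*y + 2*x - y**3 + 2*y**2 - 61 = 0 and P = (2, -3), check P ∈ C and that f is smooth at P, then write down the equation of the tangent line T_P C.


Tangent line at P: 16*x - 41*y - 155 = 0.

Step 1: f(2, -3) = 0, so P lies on C.
Step 2: partial derivatives
  f_x(x, y) = 6*x**2 + 4*x*y + 4*x + y**2 + y + 2, f_y(x, y) = 2*x**2 + 2*x*y + x - 3*y**2 + 4*y.
  f_x(P) = 16, f_y(P) = -41 (gradient nonzero, so P is smooth).
Step 3: tangent line at P: 16·(x − 2) + -41·(y − -3) = 0.
Expanding: 16*x - 41*y - 155 = 0.


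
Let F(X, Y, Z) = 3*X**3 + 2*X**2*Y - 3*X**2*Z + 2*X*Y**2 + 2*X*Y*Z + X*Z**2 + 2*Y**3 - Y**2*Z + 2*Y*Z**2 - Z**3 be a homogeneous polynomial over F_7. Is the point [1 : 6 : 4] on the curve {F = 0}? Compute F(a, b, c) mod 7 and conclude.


F(1,6,4) ≡ 2 (mod 7); P is NOT on the curve.

Evaluate F(1, 6, 4) term-by-term (mod 7).
  3*X**3 ↦ 3·1·1·1 = 3
  2*X**2*Y ↦ 2·1·6·1 = 12
  -3*X**2*Z ↦ -3·1·1·4 = -12
  2*X*Y**2 ↦ 2·1·36·1 = 72
  2*X*Y*Z ↦ 2·1·6·4 = 48
  X*Z**2 ↦ 1·1·1·16 = 16
  2*Y**3 ↦ 2·1·216·1 = 432
  -Y**2*Z ↦ -1·1·36·4 = -144
  2*Y*Z**2 ↦ 2·1·6·16 = 192
  -Z**3 ↦ -1·1·1·64 = -64
Sum: F(1, 6, 4) = (3) + (12) + (-12) + (72) + (48) + (16) + (432) + (-144) + (192) + (-64) = 555.
Reducing mod 7: 555 ≡ 2 (mod 7).
Since F(a, b, c) ≡ 2 ≠ 0 (mod 7), P does NOT lie on the curve.


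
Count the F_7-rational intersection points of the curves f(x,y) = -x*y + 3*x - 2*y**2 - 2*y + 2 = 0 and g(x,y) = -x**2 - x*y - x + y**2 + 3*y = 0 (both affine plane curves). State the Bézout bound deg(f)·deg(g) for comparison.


Common zeros: ∅; count = 0; Bézout bound = 4.

deg(f) = 2, deg(g) = 2, so Bézout bound = 4.
Scan x ∈ F_7. For each x, list the y ∈ F_7 with f(x, y) ≡ 0 and those with g(x, y) ≡ 0 (mod 7); the common zeros in that column are the intersection.
  x = 0: f ≡ 0 at y ∈ ∅; g ≡ 0 at y ∈ {0, 4}; common: ∅.
  x = 1: f ≡ 0 at y ∈ {1}; g ≡ 0 at y ∈ ∅; common: ∅.
  x = 2: f ≡ 0 at y ∈ ∅; g ≡ 0 at y ∈ {2, 4}; common: ∅.
  x = 3: f ≡ 0 at y ∈ {2, 6}; g ≡ 0 at y ∈ ∅; common: ∅.
  x = 4: f ≡ 0 at y ∈ {0, 4}; g ≡ 0 at y ∈ {3, 5}; common: ∅.
  x = 5: f ≡ 0 at y ∈ ∅; g ≡ 0 at y ∈ ∅; common: ∅.
  x = 6: f ≡ 0 at y ∈ {5}; g ≡ 0 at y ∈ {0, 3}; common: ∅.
Collecting: common zeros = ∅, so the count is 0.
Comparison with the Bézout bound: 0 ≤ 4 = deg(f)·deg(g), as expected for curves with no common component (the affine F_7-count falls short of the bound because intersections may lie at infinity, over extension fields, or carry multiplicity).


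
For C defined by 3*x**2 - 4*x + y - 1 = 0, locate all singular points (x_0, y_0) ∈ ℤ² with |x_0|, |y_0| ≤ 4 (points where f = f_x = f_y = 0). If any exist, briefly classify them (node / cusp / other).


No singular points in the scanned grid; C is smooth there.

Compute partial derivatives:
  f_x = 6*x - 4.
  f_y = 1.
f_y = 1 is a nonzero constant, so f_y never vanishes: no point (x, y) can satisfy f = f_x = f_y = 0. In particular no (x, y) ∈ {−4, ..., 4}² is singular; the curve is smooth.


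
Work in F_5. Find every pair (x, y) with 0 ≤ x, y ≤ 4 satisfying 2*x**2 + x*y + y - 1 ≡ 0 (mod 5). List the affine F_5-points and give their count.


Affine F_5-points: {(0, 1), (1, 2), (2, 1), (3, 2)}; count = 4.

For each of the 25 pairs (x, y) ∈ F_5², evaluate f(x, y) mod 5. Record the zeros.
  x = 0: [0↦4, 1↦0, 2↦1, 3↦2, 4↦3]  zeros at y ∈ {1}
  x = 1: [0↦1, 1↦3, 2↦0, 3↦2, 4↦4]  zeros at y ∈ {2}
  x = 2: [0↦2, 1↦0, 2↦3, 3↦1, 4↦4]  zeros at y ∈ {1}
  x = 3: [0↦2, 1↦1, 2↦0, 3↦4, 4↦3]  zeros at y ∈ {2}
  x = 4: [0↦1, 1↦1, 2↦1, 3↦1, 4↦1]  zeros at y ∈ ∅
Collecting zeros: affine points = {(0, 1), (1, 2), (2, 1), (3, 2)}.
Total count |C(F_5)_aff| = 4.


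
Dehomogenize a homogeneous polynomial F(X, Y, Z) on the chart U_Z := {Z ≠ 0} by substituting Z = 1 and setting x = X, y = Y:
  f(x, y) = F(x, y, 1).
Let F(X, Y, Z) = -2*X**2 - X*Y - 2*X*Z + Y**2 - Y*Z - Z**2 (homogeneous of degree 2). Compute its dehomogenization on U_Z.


f(x, y) = -2*x**2 - x*y - 2*x + y**2 - y - 1

On U_Z we set Z = 1. Each monomial c·X^i·Y^j·Z^k in F becomes c·x^i·y^j·1^k = c·x^i·y^j.
Substituting Z = 1: F(X, Y, 1) = -2*x**2 - x*y - 2*x + y**2 - y - 1.
Note: deg(f) ≤ deg(F) = 2; strict inequality happens when F is divisible by Z (lost terms).


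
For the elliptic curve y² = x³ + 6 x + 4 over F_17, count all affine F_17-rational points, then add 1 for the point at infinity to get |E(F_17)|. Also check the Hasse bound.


Affine points = {(0, 2), (0, 15), (3, 7), (3, 10), (6, 1), (6, 16), (7, 7), (7, 10), (12, 6), (12, 11), (13, 1), (13, 16), (15, 1), (15, 16)}; affine count = 14; |E(F_17)| = 15.

Discriminant check: Δ ∝ 4a³ + 27b² = 4·6³ + 27·4² = 4·216 + 27·16 ≡ 4 (mod 17). Nonzero ⇒ E is nonsingular.
For each x ∈ F_17, compute rhs = x³ + 6·x + 4 mod 17, then count y ∈ F_17 with y² ≡ rhs.
  x = 0: rhs = 4, matching y values: 2, 15 (2 points).
  x = 1: rhs = 11, matching y values: none (0 points).
  x = 2: rhs = 7, matching y values: none (0 points).
  x = 3: rhs = 15, matching y values: 7, 10 (2 points).
  x = 4: rhs = 7, matching y values: none (0 points).
  x = 5: rhs = 6, matching y values: none (0 points).
  x = 6: rhs = 1, matching y values: 1, 16 (2 points).
  x = 7: rhs = 15, matching y values: 7, 10 (2 points).
  x = 8: rhs = 3, matching y values: none (0 points).
  x = 9: rhs = 5, matching y values: none (0 points).
  x = 10: rhs = 10, matching y values: none (0 points).
  x = 11: rhs = 7, matching y values: none (0 points).
  x = 12: rhs = 2, matching y values: 6, 11 (2 points).
  x = 13: rhs = 1, matching y values: 1, 16 (2 points).
  x = 14: rhs = 10, matching y values: none (0 points).
  x = 15: rhs = 1, matching y values: 1, 16 (2 points).
  x = 16: rhs = 14, matching y values: none (0 points).
Total affine count: 14.
Full point count |E(F_17)| = 14 + 1 = 15.
Hasse bound: |15 − (17+1)| = |-3| = 3 ≤ 2√17 ≈ 8.2462 ✓.


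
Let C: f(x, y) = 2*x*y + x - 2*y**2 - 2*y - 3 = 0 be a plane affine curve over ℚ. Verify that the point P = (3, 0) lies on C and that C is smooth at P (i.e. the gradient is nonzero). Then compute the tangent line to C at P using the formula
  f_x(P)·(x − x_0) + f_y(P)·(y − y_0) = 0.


Tangent line at P: x + 4*y - 3 = 0.

Step 1: f(3, 0) = 0, so P lies on C.
Step 2: partial derivatives
  f_x(x, y) = 2*y + 1, f_y(x, y) = 2*x - 4*y - 2.
  f_x(P) = 1, f_y(P) = 4 (gradient nonzero, so P is smooth).
Step 3: tangent line at P: 1·(x − 3) + 4·(y − 0) = 0.
Expanding: x + 4*y - 3 = 0.


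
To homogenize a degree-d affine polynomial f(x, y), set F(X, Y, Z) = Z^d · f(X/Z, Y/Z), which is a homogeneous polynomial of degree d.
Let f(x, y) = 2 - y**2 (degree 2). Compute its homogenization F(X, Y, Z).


F(X, Y, Z) = -Y**2 + 2*Z**2

deg(f) = 2.
Substitute x = X/Z, y = Y/Z into f, then multiply by Z^2.
  monomial -1·x^0·y^2 ↦ -1·X^0·Y^2·Z^0.
  monomial 2·x^0·y^0 ↦ 2·X^0·Y^0·Z^2.
Collecting: F(X, Y, Z) = -Y**2 + 2*Z**2.


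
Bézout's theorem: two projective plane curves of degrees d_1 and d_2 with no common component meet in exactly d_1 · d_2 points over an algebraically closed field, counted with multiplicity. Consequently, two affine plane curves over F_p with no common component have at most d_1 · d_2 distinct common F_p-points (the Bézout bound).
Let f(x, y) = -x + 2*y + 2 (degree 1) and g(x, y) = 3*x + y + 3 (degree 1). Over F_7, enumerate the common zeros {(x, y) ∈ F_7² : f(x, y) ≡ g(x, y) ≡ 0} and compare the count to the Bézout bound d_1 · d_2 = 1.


Common zeros: ∅; count = 0; Bézout bound = 1.

deg(f) = 1, deg(g) = 1, so Bézout bound = 1.
Scan x ∈ F_7. For each x, list the y ∈ F_7 with f(x, y) ≡ 0 and those with g(x, y) ≡ 0 (mod 7); the common zeros in that column are the intersection.
  x = 0: f ≡ 0 at y ∈ {6}; g ≡ 0 at y ∈ {4}; common: ∅.
  x = 1: f ≡ 0 at y ∈ {3}; g ≡ 0 at y ∈ {1}; common: ∅.
  x = 2: f ≡ 0 at y ∈ {0}; g ≡ 0 at y ∈ {5}; common: ∅.
  x = 3: f ≡ 0 at y ∈ {4}; g ≡ 0 at y ∈ {2}; common: ∅.
  x = 4: f ≡ 0 at y ∈ {1}; g ≡ 0 at y ∈ {6}; common: ∅.
  x = 5: f ≡ 0 at y ∈ {5}; g ≡ 0 at y ∈ {3}; common: ∅.
  x = 6: f ≡ 0 at y ∈ {2}; g ≡ 0 at y ∈ {0}; common: ∅.
Collecting: common zeros = ∅, so the count is 0.
Comparison with the Bézout bound: 0 ≤ 1 = deg(f)·deg(g), as expected for curves with no common component (the affine F_7-count falls short of the bound because intersections may lie at infinity, over extension fields, or carry multiplicity).


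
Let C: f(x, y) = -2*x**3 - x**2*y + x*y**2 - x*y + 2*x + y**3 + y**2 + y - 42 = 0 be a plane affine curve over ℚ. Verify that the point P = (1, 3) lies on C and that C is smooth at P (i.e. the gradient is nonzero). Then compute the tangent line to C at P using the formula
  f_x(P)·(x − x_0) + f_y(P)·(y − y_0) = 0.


Tangent line at P: -4*x + 38*y - 110 = 0.

Step 1: f(1, 3) = 0, so P lies on C.
Step 2: partial derivatives
  f_x(x, y) = -6*x**2 - 2*x*y + y**2 - y + 2, f_y(x, y) = -x**2 + 2*x*y - x + 3*y**2 + 2*y + 1.
  f_x(P) = -4, f_y(P) = 38 (gradient nonzero, so P is smooth).
Step 3: tangent line at P: -4·(x − 1) + 38·(y − 3) = 0.
Expanding: -4*x + 38*y - 110 = 0.


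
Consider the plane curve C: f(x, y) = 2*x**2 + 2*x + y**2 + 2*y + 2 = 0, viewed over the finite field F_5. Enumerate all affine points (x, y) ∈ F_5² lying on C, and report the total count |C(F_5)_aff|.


Affine F_5-points: {(0, 1), (0, 2), (1, 4), (3, 4), (4, 1), (4, 2)}; count = 6.

For each of the 25 pairs (x, y) ∈ F_5², evaluate f(x, y) mod 5. Record the zeros.
  x = 0: [0↦2, 1↦0, 2↦0, 3↦2, 4↦1]  zeros at y ∈ {1, 2}
  x = 1: [0↦1, 1↦4, 2↦4, 3↦1, 4↦0]  zeros at y ∈ {4}
  x = 2: [0↦4, 1↦2, 2↦2, 3↦4, 4↦3]  zeros at y ∈ ∅
  x = 3: [0↦1, 1↦4, 2↦4, 3↦1, 4↦0]  zeros at y ∈ {4}
  x = 4: [0↦2, 1↦0, 2↦0, 3↦2, 4↦1]  zeros at y ∈ {1, 2}
Collecting zeros: affine points = {(0, 1), (0, 2), (1, 4), (3, 4), (4, 1), (4, 2)}.
Total count |C(F_5)_aff| = 6.


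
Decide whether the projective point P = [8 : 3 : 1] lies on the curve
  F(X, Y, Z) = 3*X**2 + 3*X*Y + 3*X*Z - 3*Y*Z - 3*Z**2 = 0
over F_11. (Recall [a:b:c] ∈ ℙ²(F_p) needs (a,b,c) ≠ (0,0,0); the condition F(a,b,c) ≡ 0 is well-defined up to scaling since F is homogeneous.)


F(8,3,1) ≡ 1 (mod 11); P is NOT on the curve.

Evaluate F(8, 3, 1) term-by-term (mod 11).
  3*X**2 ↦ 3·64·1·1 = 192
  3*X*Y ↦ 3·8·3·1 = 72
  3*X*Z ↦ 3·8·1·1 = 24
  -3*Y*Z ↦ -3·1·3·1 = -9
  -3*Z**2 ↦ -3·1·1·1 = -3
Sum: F(8, 3, 1) = (192) + (72) + (24) + (-9) + (-3) = 276.
Reducing mod 11: 276 ≡ 1 (mod 11).
Since F(a, b, c) ≡ 1 ≠ 0 (mod 11), P does NOT lie on the curve.


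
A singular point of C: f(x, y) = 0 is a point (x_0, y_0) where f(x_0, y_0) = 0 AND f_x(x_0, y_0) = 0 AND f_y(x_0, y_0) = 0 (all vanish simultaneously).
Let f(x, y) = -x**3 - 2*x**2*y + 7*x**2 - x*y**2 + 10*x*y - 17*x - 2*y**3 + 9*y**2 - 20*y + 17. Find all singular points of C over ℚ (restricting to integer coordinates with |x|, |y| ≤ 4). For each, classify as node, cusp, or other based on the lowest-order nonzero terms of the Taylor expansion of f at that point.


Singular points: {(2, 1)}; classification: node.

Compute partial derivatives:
  f_x = -3*x**2 - 4*x*y + 14*x - y**2 + 10*y - 17.
  f_y = -2*x**2 - 2*x*y + 10*x - 6*y**2 + 18*y - 20.
Scan x_0 ∈ {−4, ..., 4}. For each x_0, f_y(x_0, y) is a polynomial in y; find its integer roots y ∈ {−4, ..., 4}, then test f_x and f at those candidates.
  x = -4: f_y(-4, y) = -6*y**2 + 26*y - 92; no integer root y with |y| ≤ 4.
  x = -3: f_y(-3, y) = -6*y**2 + 24*y - 68; no integer root y with |y| ≤ 4.
  x = -2: f_y(-2, y) = -6*y**2 + 22*y - 48; no integer root y with |y| ≤ 4.
  x = -1: f_y(-1, y) = -6*y**2 + 20*y - 32; no integer root y with |y| ≤ 4.
  x = 0: f_y(0, y) = -6*y**2 + 18*y - 20; no integer root y with |y| ≤ 4.
  x = 1: f_y(1, y) = -6*y**2 + 16*y - 12; no integer root y with |y| ≤ 4.
  x = 2: f_y(2, y) = -6*y**2 + 14*y - 8; vanishes at y ∈ {1}. (2, 1): f_x = 0, f = 0 — SINGULAR.
  x = 3: f_y(3, y) = -6*y**2 + 12*y - 8; no integer root y with |y| ≤ 4.
  x = 4: f_y(4, y) = -6*y**2 + 10*y - 12; no integer root y with |y| ≤ 4.
Only singular point on the grid: (2, 1).
Classify: substitute x = 2 + u, y = 1 + v and expand: f = -u**3 - 2*u**2*v - u**2 - u*v**2 - 2*v**3 + v**2.
No constant or linear terms (consistent with a singular point). Quadratic part: -u**2 + v**2. Cubic part: -u**3 - 2*u**2*v - u*v**2 - 2*v**3.
The quadratic part v**2 - u**2 = (v − u)(v + u) splits into two distinct linear factors, so there are two distinct tangent lines y − 1 = ±(x − 2) — this is a node (ordinary double point).
Classification: node.


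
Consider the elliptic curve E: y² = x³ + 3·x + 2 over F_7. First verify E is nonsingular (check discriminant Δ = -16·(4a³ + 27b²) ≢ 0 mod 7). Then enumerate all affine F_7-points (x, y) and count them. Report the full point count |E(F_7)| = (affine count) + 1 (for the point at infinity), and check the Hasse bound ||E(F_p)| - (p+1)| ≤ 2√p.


Affine points = {(0, 3), (0, 4), (2, 3), (2, 4), (4, 1), (4, 6), (5, 3), (5, 4)}; affine count = 8; |E(F_7)| = 9.

Discriminant check: Δ ∝ 4a³ + 27b² = 4·3³ + 27·2² = 4·27 + 27·4 ≡ 6 (mod 7). Nonzero ⇒ E is nonsingular.
For each x ∈ F_7, compute rhs = x³ + 3·x + 2 mod 7, then count y ∈ F_7 with y² ≡ rhs.
  x = 0: rhs = 2, matching y values: 3, 4 (2 points).
  x = 1: rhs = 6, matching y values: none (0 points).
  x = 2: rhs = 2, matching y values: 3, 4 (2 points).
  x = 3: rhs = 3, matching y values: none (0 points).
  x = 4: rhs = 1, matching y values: 1, 6 (2 points).
  x = 5: rhs = 2, matching y values: 3, 4 (2 points).
  x = 6: rhs = 5, matching y values: none (0 points).
Total affine count: 8.
Full point count |E(F_7)| = 8 + 1 = 9.
Hasse bound: |9 − (7+1)| = |1| = 1 ≤ 2√7 ≈ 5.2915 ✓.


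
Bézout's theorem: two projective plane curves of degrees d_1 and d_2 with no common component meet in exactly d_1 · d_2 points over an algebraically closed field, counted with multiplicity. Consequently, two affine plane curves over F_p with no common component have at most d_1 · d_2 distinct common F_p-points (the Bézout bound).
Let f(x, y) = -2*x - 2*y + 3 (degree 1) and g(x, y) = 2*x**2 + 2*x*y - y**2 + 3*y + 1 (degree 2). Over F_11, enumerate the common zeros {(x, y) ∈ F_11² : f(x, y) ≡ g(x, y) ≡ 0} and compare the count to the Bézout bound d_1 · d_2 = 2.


Common zeros: {(7, 0)}; count = 1; Bézout bound = 2.

deg(f) = 1, deg(g) = 2, so Bézout bound = 2.
Scan x ∈ F_11. For each x, list the y ∈ F_11 with f(x, y) ≡ 0 and those with g(x, y) ≡ 0 (mod 11); the common zeros in that column are the intersection.
  x = 0: f ≡ 0 at y ∈ {7}; g ≡ 0 at y ∈ ∅; common: ∅.
  x = 1: f ≡ 0 at y ∈ {6}; g ≡ 0 at y ∈ {7, 9}; common: ∅.
  x = 2: f ≡ 0 at y ∈ {5}; g ≡ 0 at y ∈ ∅; common: ∅.
  x = 3: f ≡ 0 at y ∈ {4}; g ≡ 0 at y ∈ {2, 7}; common: ∅.
  x = 4: f ≡ 0 at y ∈ {3}; g ≡ 0 at y ∈ {0}; common: ∅.
  x = 5: f ≡ 0 at y ∈ {2}; g ≡ 0 at y ∈ ∅; common: ∅.
  x = 6: f ≡ 0 at y ∈ {1}; g ≡ 0 at y ∈ {2}; common: ∅.
  x = 7: f ≡ 0 at y ∈ {0}; g ≡ 0 at y ∈ {0, 6}; common: {0}.
  x = 8: f ≡ 0 at y ∈ {10}; g ≡ 0 at y ∈ ∅; common: ∅.
  x = 9: f ≡ 0 at y ∈ {9}; g ≡ 0 at y ∈ {4, 6}; common: ∅.
  x = 10: f ≡ 0 at y ∈ {8}; g ≡ 0 at y ∈ ∅; common: ∅.
Collecting: common zeros = {(7, 0)}, so the count is 1.
Comparison with the Bézout bound: 1 ≤ 2 = deg(f)·deg(g), as expected for curves with no common component (the affine F_11-count falls short of the bound because intersections may lie at infinity, over extension fields, or carry multiplicity).


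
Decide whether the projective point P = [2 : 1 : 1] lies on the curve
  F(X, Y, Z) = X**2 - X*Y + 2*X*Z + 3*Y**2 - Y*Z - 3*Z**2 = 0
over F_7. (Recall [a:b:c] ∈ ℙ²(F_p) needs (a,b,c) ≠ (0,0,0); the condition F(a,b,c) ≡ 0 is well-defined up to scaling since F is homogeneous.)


F(2,1,1) ≡ 5 (mod 7); P is NOT on the curve.

Evaluate F(2, 1, 1) term-by-term (mod 7).
  X**2 ↦ 1·4·1·1 = 4
  -X*Y ↦ -1·2·1·1 = -2
  2*X*Z ↦ 2·2·1·1 = 4
  3*Y**2 ↦ 3·1·1·1 = 3
  -Y*Z ↦ -1·1·1·1 = -1
  -3*Z**2 ↦ -3·1·1·1 = -3
Sum: F(2, 1, 1) = (4) + (-2) + (4) + (3) + (-1) + (-3) = 5.
Reducing mod 7: 5 ≡ 5 (mod 7).
Since F(a, b, c) ≡ 5 ≠ 0 (mod 7), P does NOT lie on the curve.


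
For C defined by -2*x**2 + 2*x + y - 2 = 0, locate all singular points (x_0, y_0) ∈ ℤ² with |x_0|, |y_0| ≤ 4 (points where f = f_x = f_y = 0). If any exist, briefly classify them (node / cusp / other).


No singular points in the scanned grid; C is smooth there.

Compute partial derivatives:
  f_x = 2 - 4*x.
  f_y = 1.
f_y = 1 is a nonzero constant, so f_y never vanishes: no point (x, y) can satisfy f = f_x = f_y = 0. In particular no (x, y) ∈ {−4, ..., 4}² is singular; the curve is smooth.


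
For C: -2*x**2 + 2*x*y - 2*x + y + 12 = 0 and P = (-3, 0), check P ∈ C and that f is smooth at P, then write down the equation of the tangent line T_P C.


Tangent line at P: 10*x - 5*y + 30 = 0.

Step 1: f(-3, 0) = 0, so P lies on C.
Step 2: partial derivatives
  f_x(x, y) = -4*x + 2*y - 2, f_y(x, y) = 2*x + 1.
  f_x(P) = 10, f_y(P) = -5 (gradient nonzero, so P is smooth).
Step 3: tangent line at P: 10·(x − -3) + -5·(y − 0) = 0.
Expanding: 10*x - 5*y + 30 = 0.


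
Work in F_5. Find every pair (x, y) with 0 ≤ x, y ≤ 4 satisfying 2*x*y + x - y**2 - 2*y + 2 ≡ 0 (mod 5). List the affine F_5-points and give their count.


Affine F_5-points: {(2, 1), (3, 0), (3, 4), (4, 3)}; count = 4.

For each of the 25 pairs (x, y) ∈ F_5², evaluate f(x, y) mod 5. Record the zeros.
  x = 0: [0↦2, 1↦4, 2↦4, 3↦2, 4↦3]  zeros at y ∈ ∅
  x = 1: [0↦3, 1↦2, 2↦4, 3↦4, 4↦2]  zeros at y ∈ ∅
  x = 2: [0↦4, 1↦0, 2↦4, 3↦1, 4↦1]  zeros at y ∈ {1}
  x = 3: [0↦0, 1↦3, 2↦4, 3↦3, 4↦0]  zeros at y ∈ {0, 4}
  x = 4: [0↦1, 1↦1, 2↦4, 3↦0, 4↦4]  zeros at y ∈ {3}
Collecting zeros: affine points = {(2, 1), (3, 0), (3, 4), (4, 3)}.
Total count |C(F_5)_aff| = 4.


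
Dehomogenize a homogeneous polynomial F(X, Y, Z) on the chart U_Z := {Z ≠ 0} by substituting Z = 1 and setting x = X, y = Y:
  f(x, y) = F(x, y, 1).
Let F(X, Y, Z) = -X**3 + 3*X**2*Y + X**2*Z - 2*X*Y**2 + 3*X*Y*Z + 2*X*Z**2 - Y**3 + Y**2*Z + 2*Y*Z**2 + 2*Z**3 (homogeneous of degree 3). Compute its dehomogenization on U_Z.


f(x, y) = -x**3 + 3*x**2*y + x**2 - 2*x*y**2 + 3*x*y + 2*x - y**3 + y**2 + 2*y + 2

On U_Z we set Z = 1. Each monomial c·X^i·Y^j·Z^k in F becomes c·x^i·y^j·1^k = c·x^i·y^j.
Substituting Z = 1: F(X, Y, 1) = -x**3 + 3*x**2*y + x**2 - 2*x*y**2 + 3*x*y + 2*x - y**3 + y**2 + 2*y + 2.
Note: deg(f) ≤ deg(F) = 3; strict inequality happens when F is divisible by Z (lost terms).


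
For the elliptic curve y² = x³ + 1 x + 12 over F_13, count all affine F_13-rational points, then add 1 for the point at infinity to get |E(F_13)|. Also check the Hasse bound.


Affine points = {(0, 5), (0, 8), (1, 1), (1, 12), (2, 3), (2, 10), (3, 4), (3, 9), (5, 5), (5, 8), (6, 0), (8, 5), (8, 8), (9, 3), (9, 10), (12, 6), (12, 7)}; affine count = 17; |E(F_13)| = 18.

Discriminant check: Δ ∝ 4a³ + 27b² = 4·1³ + 27·12² = 4·1 + 27·144 ≡ 5 (mod 13). Nonzero ⇒ E is nonsingular.
For each x ∈ F_13, compute rhs = x³ + 1·x + 12 mod 13, then count y ∈ F_13 with y² ≡ rhs.
  x = 0: rhs = 12, matching y values: 5, 8 (2 points).
  x = 1: rhs = 1, matching y values: 1, 12 (2 points).
  x = 2: rhs = 9, matching y values: 3, 10 (2 points).
  x = 3: rhs = 3, matching y values: 4, 9 (2 points).
  x = 4: rhs = 2, matching y values: none (0 points).
  x = 5: rhs = 12, matching y values: 5, 8 (2 points).
  x = 6: rhs = 0, matching y values: 0 (1 points).
  x = 7: rhs = 11, matching y values: none (0 points).
  x = 8: rhs = 12, matching y values: 5, 8 (2 points).
  x = 9: rhs = 9, matching y values: 3, 10 (2 points).
  x = 10: rhs = 8, matching y values: none (0 points).
  x = 11: rhs = 2, matching y values: none (0 points).
  x = 12: rhs = 10, matching y values: 6, 7 (2 points).
Total affine count: 17.
Full point count |E(F_13)| = 17 + 1 = 18.
Hasse bound: |18 − (13+1)| = |4| = 4 ≤ 2√13 ≈ 7.2111 ✓.


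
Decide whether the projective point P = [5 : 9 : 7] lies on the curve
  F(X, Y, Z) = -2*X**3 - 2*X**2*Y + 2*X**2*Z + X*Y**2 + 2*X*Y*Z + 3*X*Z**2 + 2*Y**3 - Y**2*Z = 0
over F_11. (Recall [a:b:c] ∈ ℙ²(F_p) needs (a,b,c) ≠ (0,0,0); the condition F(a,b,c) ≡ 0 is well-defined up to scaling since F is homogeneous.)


F(5,9,7) ≡ 1 (mod 11); P is NOT on the curve.

Evaluate F(5, 9, 7) term-by-term (mod 11).
  -2*X**3 ↦ -2·125·1·1 = -250
  -2*X**2*Y ↦ -2·25·9·1 = -450
  2*X**2*Z ↦ 2·25·1·7 = 350
  X*Y**2 ↦ 1·5·81·1 = 405
  2*X*Y*Z ↦ 2·5·9·7 = 630
  3*X*Z**2 ↦ 3·5·1·49 = 735
  2*Y**3 ↦ 2·1·729·1 = 1458
  -Y**2*Z ↦ -1·1·81·7 = -567
Sum: F(5, 9, 7) = (-250) + (-450) + (350) + (405) + (630) + (735) + (1458) + (-567) = 2311.
Reducing mod 11: 2311 ≡ 1 (mod 11).
Since F(a, b, c) ≡ 1 ≠ 0 (mod 11), P does NOT lie on the curve.


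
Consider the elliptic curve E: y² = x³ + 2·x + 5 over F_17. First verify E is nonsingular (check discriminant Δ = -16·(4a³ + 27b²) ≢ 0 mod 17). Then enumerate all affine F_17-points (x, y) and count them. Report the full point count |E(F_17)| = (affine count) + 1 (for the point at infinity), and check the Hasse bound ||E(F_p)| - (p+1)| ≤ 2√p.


Affine points = {(1, 5), (1, 12), (2, 0), (3, 2), (3, 15), (4, 3), (4, 14), (5, 2), (5, 15), (9, 2), (9, 15), (11, 7), (11, 10), (13, 1), (13, 16), (16, 6), (16, 11)}; affine count = 17; |E(F_17)| = 18.

Discriminant check: Δ ∝ 4a³ + 27b² = 4·2³ + 27·5² = 4·8 + 27·25 ≡ 10 (mod 17). Nonzero ⇒ E is nonsingular.
For each x ∈ F_17, compute rhs = x³ + 2·x + 5 mod 17, then count y ∈ F_17 with y² ≡ rhs.
  x = 0: rhs = 5, matching y values: none (0 points).
  x = 1: rhs = 8, matching y values: 5, 12 (2 points).
  x = 2: rhs = 0, matching y values: 0 (1 points).
  x = 3: rhs = 4, matching y values: 2, 15 (2 points).
  x = 4: rhs = 9, matching y values: 3, 14 (2 points).
  x = 5: rhs = 4, matching y values: 2, 15 (2 points).
  x = 6: rhs = 12, matching y values: none (0 points).
  x = 7: rhs = 5, matching y values: none (0 points).
  x = 8: rhs = 6, matching y values: none (0 points).
  x = 9: rhs = 4, matching y values: 2, 15 (2 points).
  x = 10: rhs = 5, matching y values: none (0 points).
  x = 11: rhs = 15, matching y values: 7, 10 (2 points).
  x = 12: rhs = 6, matching y values: none (0 points).
  x = 13: rhs = 1, matching y values: 1, 16 (2 points).
  x = 14: rhs = 6, matching y values: none (0 points).
  x = 15: rhs = 10, matching y values: none (0 points).
  x = 16: rhs = 2, matching y values: 6, 11 (2 points).
Total affine count: 17.
Full point count |E(F_17)| = 17 + 1 = 18.
Hasse bound: |18 − (17+1)| = |0| = 0 ≤ 2√17 ≈ 8.2462 ✓.


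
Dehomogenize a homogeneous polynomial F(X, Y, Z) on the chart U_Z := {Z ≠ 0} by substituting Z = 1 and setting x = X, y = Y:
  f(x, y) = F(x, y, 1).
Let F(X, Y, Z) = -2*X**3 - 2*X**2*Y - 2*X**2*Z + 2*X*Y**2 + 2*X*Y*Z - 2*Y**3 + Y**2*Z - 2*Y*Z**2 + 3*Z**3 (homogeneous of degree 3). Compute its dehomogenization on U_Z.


f(x, y) = -2*x**3 - 2*x**2*y - 2*x**2 + 2*x*y**2 + 2*x*y - 2*y**3 + y**2 - 2*y + 3

On U_Z we set Z = 1. Each monomial c·X^i·Y^j·Z^k in F becomes c·x^i·y^j·1^k = c·x^i·y^j.
Substituting Z = 1: F(X, Y, 1) = -2*x**3 - 2*x**2*y - 2*x**2 + 2*x*y**2 + 2*x*y - 2*y**3 + y**2 - 2*y + 3.
Note: deg(f) ≤ deg(F) = 3; strict inequality happens when F is divisible by Z (lost terms).
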